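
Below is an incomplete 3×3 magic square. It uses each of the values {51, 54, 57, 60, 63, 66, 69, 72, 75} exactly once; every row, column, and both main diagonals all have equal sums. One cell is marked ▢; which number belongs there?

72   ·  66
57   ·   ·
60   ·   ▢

The 9 entries sum to 567, so each line sums to 567/3 = 189.
Row 1 needs 189; the known cells sum to 138, so (1,2) = 51.
Using anti-diagonal: 66 + 60 + ? → (2,2) = 189 − 126 = 63.
Row 2 needs 189; the known cells sum to 120, so (2,3) = 69.
The remaining cell in column 2 is (3,2) = 189 − 114 = 75.
From column 3, 189 − (66 + 69) gives (3,3) = 54.

54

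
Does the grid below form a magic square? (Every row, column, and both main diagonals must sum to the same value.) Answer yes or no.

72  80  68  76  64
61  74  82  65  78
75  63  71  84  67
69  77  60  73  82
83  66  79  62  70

Row 1: 72 + 80 + 68 + 76 + 64 = 360.
Row 2: 61 + 74 + 82 + 65 + 78 = 360.
Row 3: 75 + 63 + 71 + 84 + 67 = 360.
Row 4: 69 + 77 + 60 + 73 + 82 = 361.
Row 5: 83 + 66 + 79 + 62 + 70 = 360.
Column 1: 72 + 61 + 75 + 69 + 83 = 360.
Column 2: 80 + 74 + 63 + 77 + 66 = 360.
Column 3: 68 + 82 + 71 + 60 + 79 = 360.
Column 4: 76 + 65 + 84 + 73 + 62 = 360.
Column 5: 64 + 78 + 67 + 82 + 70 = 361.
Main diagonal: 72 + 74 + 71 + 73 + 70 = 360.
Anti-diagonal: 64 + 65 + 71 + 77 + 83 = 360.

No — column 2 sums to 360 but column 5 sums to 361.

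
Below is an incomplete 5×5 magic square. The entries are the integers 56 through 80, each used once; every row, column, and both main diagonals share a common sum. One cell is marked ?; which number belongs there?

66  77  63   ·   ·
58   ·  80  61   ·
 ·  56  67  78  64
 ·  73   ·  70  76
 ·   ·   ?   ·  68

The entries are 56 through 80, which sum to 1700, so each line sums to 1700/5 = 340.
Row 3: 56 + 67 + 78 + 64 + ? = 340, so (3,1) = 75.
Main diagonal needs 340; the known cells sum to 271, so (2,2) = 69.
Row 2 needs 340; the known cells sum to 268, so (2,5) = 72.
The remaining cell in column 2 is (5,2) = 340 − 275 = 65.
Column 5: 72 + 64 + 76 + 68 + ? = 340, so (1,5) = 60.
Anti-diagonal: 60 + 61 + 67 + 73 + ? = 340, so (5,1) = 79.
The remaining cell in row 1 is (1,4) = 340 − 266 = 74.
Column 1: 66 + 58 + 75 + 79 + ? = 340, so (4,1) = 62.
The remaining cell in column 4 is (5,4) = 340 − 283 = 57.
Row 4: 62 + 73 + 70 + 76 + ? = 340, so (4,3) = 59.
Using row 5: 79 + 65 + 57 + 68 + ? → (5,3) = 340 − 269 = 71.

71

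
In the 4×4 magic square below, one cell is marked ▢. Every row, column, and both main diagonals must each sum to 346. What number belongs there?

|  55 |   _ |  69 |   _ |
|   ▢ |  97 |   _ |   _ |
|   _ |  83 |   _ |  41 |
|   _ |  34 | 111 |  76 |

62

Using row 4: 34 + 111 + 76 + ? → (4,1) = 346 − 221 = 125.
From column 2, 346 − (97 + 83 + 34) gives (1,2) = 132.
From main diagonal, 346 − (55 + 97 + 76) gives (3,3) = 118.
Row 1 needs 346; the known cells sum to 256, so (1,4) = 90.
Using row 3: 83 + 118 + 41 + ? → (3,1) = 346 − 242 = 104.
Column 1 needs 346; the known cells sum to 284, so (2,1) = 62.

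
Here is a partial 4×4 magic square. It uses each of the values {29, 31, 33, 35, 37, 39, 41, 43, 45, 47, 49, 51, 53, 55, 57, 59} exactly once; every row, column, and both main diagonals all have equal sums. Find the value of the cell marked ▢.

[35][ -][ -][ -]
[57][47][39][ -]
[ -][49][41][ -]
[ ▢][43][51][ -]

The 16 entries sum to 704, so each line sums to 704/4 = 176.
Row 2 must total 176; the given cells sum to 143, so (2,4) = 33.
Using column 2: 47 + 49 + 43 + ? → (1,2) = 176 − 139 = 37.
Column 3 needs 176; the known cells sum to 131, so (1,3) = 45.
Using main diagonal: 35 + 47 + 41 + ? → (4,4) = 176 − 123 = 53.
Using row 1: 35 + 37 + 45 + ? → (1,4) = 176 − 117 = 59.
The remaining cell in row 4 is (4,1) = 176 − 147 = 29.

29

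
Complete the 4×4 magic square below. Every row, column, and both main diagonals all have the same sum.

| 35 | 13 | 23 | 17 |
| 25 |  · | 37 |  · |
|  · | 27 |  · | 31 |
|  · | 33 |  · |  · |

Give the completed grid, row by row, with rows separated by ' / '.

35 13 23 17 / 25 15 37 11 / 21 27 9 31 / 7 33 19 29

Row 1 is already complete: 35 + 13 + 23 + 17 = 88, so that is the magic constant.
Using column 2: 13 + 27 + 33 + ? → (2,2) = 88 − 73 = 15.
Using anti-diagonal: 17 + 37 + 27 + ? → (4,1) = 88 − 81 = 7.
Row 2 must total 88; the given cells sum to 77, so (2,4) = 11.
Column 1: 35 + 25 + 7 + ? = 88, so (3,1) = 21.
Column 4: 17 + 11 + 31 + ? = 88, so (4,4) = 29.
Main diagonal must total 88; the given cells sum to 79, so (3,3) = 9.
Row 4 needs 88; the known cells sum to 69, so (4,3) = 19.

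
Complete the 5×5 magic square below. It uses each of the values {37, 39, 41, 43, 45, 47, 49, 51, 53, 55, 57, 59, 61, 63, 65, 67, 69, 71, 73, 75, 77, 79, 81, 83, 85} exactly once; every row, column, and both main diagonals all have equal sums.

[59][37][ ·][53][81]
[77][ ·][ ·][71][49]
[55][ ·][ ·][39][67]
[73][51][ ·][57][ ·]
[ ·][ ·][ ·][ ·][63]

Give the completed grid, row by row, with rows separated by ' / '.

59 37 75 53 81 / 77 65 43 71 49 / 55 83 61 39 67 / 73 51 79 57 45 / 41 69 47 85 63

The 25 entries sum to 1525, so each line sums to 1525/5 = 305.
Row 1 must total 305; the given cells sum to 230, so (1,3) = 75.
Using column 1: 59 + 77 + 55 + 73 + ? → (5,1) = 305 − 264 = 41.
Using column 4: 53 + 71 + 39 + 57 + ? → (5,4) = 305 − 220 = 85.
The remaining cell in column 5 is (4,5) = 305 − 260 = 45.
The remaining cell in anti-diagonal is (3,3) = 305 − 244 = 61.
From row 3, 305 − (55 + 61 + 39 + 67) gives (3,2) = 83.
From row 4, 305 − (73 + 51 + 57 + 45) gives (4,3) = 79.
Main diagonal must total 305; the given cells sum to 240, so (2,2) = 65.
From row 2, 305 − (77 + 65 + 71 + 49) gives (2,3) = 43.
Using column 2: 37 + 65 + 83 + 51 + ? → (5,2) = 305 − 236 = 69.
The remaining cell in column 3 is (5,3) = 305 − 258 = 47.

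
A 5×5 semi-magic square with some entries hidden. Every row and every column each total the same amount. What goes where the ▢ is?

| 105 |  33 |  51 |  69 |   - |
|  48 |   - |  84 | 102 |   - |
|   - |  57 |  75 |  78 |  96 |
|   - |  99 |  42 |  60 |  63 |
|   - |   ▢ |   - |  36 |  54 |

90

Column 4 is complete and sums to 345; that is the magic constant.
From row 1, 345 − (105 + 33 + 51 + 69) gives (1,5) = 87.
The remaining cell in row 3 is (3,1) = 345 − 306 = 39.
From row 4, 345 − (99 + 42 + 60 + 63) gives (4,1) = 81.
Column 1: 105 + 48 + 39 + 81 + ? = 345, so (5,1) = 72.
Column 3 must total 345; the given cells sum to 252, so (5,3) = 93.
The remaining cell in column 5 is (2,5) = 345 − 300 = 45.
The remaining cell in row 2 is (2,2) = 345 − 279 = 66.
Row 5 needs 345; the known cells sum to 255, so (5,2) = 90.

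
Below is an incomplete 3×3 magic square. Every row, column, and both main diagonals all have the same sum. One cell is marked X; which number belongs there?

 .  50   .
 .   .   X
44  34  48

38

Row 3 is complete and sums to 126; that is the magic constant.
Using column 2: 50 + 34 + ? → (2,2) = 126 − 84 = 42.
Main diagonal: 42 + 48 + ? = 126, so (1,1) = 36.
Using anti-diagonal: 42 + 44 + ? → (1,3) = 126 − 86 = 40.
Column 1: 36 + 44 + ? = 126, so (2,1) = 46.
Using column 3: 40 + 48 + ? → (2,3) = 126 − 88 = 38.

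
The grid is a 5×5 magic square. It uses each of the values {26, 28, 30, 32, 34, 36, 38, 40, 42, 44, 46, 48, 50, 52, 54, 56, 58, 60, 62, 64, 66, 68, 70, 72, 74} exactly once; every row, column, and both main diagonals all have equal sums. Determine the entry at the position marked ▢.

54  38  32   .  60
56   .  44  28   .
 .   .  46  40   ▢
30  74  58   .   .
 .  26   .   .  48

The 25 entries sum to 1250, so each line sums to 1250/5 = 250.
Using row 1: 54 + 38 + 32 + 60 + ? → (1,4) = 250 − 184 = 66.
Column 3: 32 + 44 + 46 + 58 + ? = 250, so (5,3) = 70.
Anti-diagonal: 60 + 28 + 46 + 74 + ? = 250, so (5,1) = 42.
The remaining cell in row 5 is (5,4) = 250 − 186 = 64.
Using column 1: 54 + 56 + 30 + 42 + ? → (3,1) = 250 − 182 = 68.
From column 4, 250 − (66 + 28 + 40 + 64) gives (4,4) = 52.
From main diagonal, 250 − (54 + 46 + 52 + 48) gives (2,2) = 50.
Using row 2: 56 + 50 + 44 + 28 + ? → (2,5) = 250 − 178 = 72.
Row 4 must total 250; the given cells sum to 214, so (4,5) = 36.
Column 2 must total 250; the given cells sum to 188, so (3,2) = 62.
From column 5, 250 − (60 + 72 + 36 + 48) gives (3,5) = 34.

34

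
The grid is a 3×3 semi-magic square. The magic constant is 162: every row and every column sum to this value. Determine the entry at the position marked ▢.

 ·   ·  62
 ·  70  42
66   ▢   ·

Using row 2: 70 + 42 + ? → (2,1) = 162 − 112 = 50.
From column 1, 162 − (50 + 66) gives (1,1) = 46.
From column 3, 162 − (62 + 42) gives (3,3) = 58.
Using row 1: 46 + 62 + ? → (1,2) = 162 − 108 = 54.
From row 3, 162 − (66 + 58) gives (3,2) = 38.

38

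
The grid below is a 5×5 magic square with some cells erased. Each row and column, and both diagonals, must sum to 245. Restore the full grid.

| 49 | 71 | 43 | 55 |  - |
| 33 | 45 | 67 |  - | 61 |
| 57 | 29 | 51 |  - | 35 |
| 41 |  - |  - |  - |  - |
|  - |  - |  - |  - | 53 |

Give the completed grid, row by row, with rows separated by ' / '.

49 71 43 55 27 / 33 45 67 39 61 / 57 29 51 73 35 / 41 63 25 47 69 / 65 37 59 31 53

The remaining cell in row 1 is (1,5) = 245 − 218 = 27.
Row 2 needs 245; the known cells sum to 206, so (2,4) = 39.
Row 3: 57 + 29 + 51 + 35 + ? = 245, so (3,4) = 73.
From column 1, 245 − (49 + 33 + 57 + 41) gives (5,1) = 65.
Column 5 must total 245; the given cells sum to 176, so (4,5) = 69.
Main diagonal must total 245; the given cells sum to 198, so (4,4) = 47.
Using anti-diagonal: 27 + 39 + 51 + 65 + ? → (4,2) = 245 − 182 = 63.
Row 4 must total 245; the given cells sum to 220, so (4,3) = 25.
The remaining cell in column 2 is (5,2) = 245 − 208 = 37.
Using column 3: 43 + 67 + 51 + 25 + ? → (5,3) = 245 − 186 = 59.
Column 4 needs 245; the known cells sum to 214, so (5,4) = 31.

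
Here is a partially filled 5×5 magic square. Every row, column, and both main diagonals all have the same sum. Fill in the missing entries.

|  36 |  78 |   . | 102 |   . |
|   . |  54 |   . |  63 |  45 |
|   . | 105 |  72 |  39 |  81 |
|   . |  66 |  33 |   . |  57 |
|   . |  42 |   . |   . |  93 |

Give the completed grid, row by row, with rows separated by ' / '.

36 78 60 102 69 / 87 54 96 63 45 / 48 105 72 39 81 / 99 66 33 90 57 / 75 42 84 51 93

Column 2 is already complete: 78 + 54 + 105 + 66 + 42 = 345, so that is the magic constant.
Row 3 needs 345; the known cells sum to 297, so (3,1) = 48.
Column 5 needs 345; the known cells sum to 276, so (1,5) = 69.
Main diagonal must total 345; the given cells sum to 255, so (4,4) = 90.
Anti-diagonal needs 345; the known cells sum to 270, so (5,1) = 75.
From row 1, 345 − (36 + 78 + 102 + 69) gives (1,3) = 60.
Row 4 needs 345; the known cells sum to 246, so (4,1) = 99.
Using column 1: 36 + 48 + 99 + 75 + ? → (2,1) = 345 − 258 = 87.
The remaining cell in column 4 is (5,4) = 345 − 294 = 51.
Row 2 needs 345; the known cells sum to 249, so (2,3) = 96.
Row 5 must total 345; the given cells sum to 261, so (5,3) = 84.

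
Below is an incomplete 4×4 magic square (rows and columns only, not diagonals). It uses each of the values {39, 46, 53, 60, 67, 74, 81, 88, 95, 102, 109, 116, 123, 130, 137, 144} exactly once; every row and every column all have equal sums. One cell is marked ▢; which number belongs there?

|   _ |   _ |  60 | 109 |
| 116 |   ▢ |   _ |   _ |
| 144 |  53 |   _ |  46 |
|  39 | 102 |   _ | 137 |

81

The 16 entries sum to 1464, so each line sums to 1464/4 = 366.
The remaining cell in row 3 is (3,3) = 366 − 243 = 123.
Using row 4: 39 + 102 + 137 + ? → (4,3) = 366 − 278 = 88.
Column 1: 116 + 144 + 39 + ? = 366, so (1,1) = 67.
Using column 3: 60 + 123 + 88 + ? → (2,3) = 366 − 271 = 95.
Column 4: 109 + 46 + 137 + ? = 366, so (2,4) = 74.
From row 1, 366 − (67 + 60 + 109) gives (1,2) = 130.
From row 2, 366 − (116 + 95 + 74) gives (2,2) = 81.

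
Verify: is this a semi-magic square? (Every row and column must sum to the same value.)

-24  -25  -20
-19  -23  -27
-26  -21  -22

Row 1: -24 + (-25) + (-20) = -69.
Row 2: -19 + (-23) + (-27) = -69.
Row 3: -26 + (-21) + (-22) = -69.
Column 1: -24 + (-19) + (-26) = -69.
Column 2: -25 + (-23) + (-21) = -69.
Column 3: -20 + (-27) + (-22) = -69.
All lines sum to -69.

Yes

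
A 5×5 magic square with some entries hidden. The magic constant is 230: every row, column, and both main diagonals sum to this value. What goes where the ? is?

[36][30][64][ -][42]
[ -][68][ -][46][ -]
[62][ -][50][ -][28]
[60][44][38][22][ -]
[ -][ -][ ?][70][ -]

From row 1, 230 − (36 + 30 + 64 + 42) gives (1,4) = 58.
From row 4, 230 − (60 + 44 + 38 + 22) gives (4,5) = 66.
Column 4 needs 230; the known cells sum to 196, so (3,4) = 34.
Using main diagonal: 36 + 68 + 50 + 22 + ? → (5,5) = 230 − 176 = 54.
Anti-diagonal must total 230; the given cells sum to 182, so (5,1) = 48.
Row 3 must total 230; the given cells sum to 174, so (3,2) = 56.
Using column 1: 36 + 62 + 60 + 48 + ? → (2,1) = 230 − 206 = 24.
The remaining cell in column 2 is (5,2) = 230 − 198 = 32.
The remaining cell in column 5 is (2,5) = 230 − 190 = 40.
Row 2 needs 230; the known cells sum to 178, so (2,3) = 52.
Row 5 needs 230; the known cells sum to 204, so (5,3) = 26.

26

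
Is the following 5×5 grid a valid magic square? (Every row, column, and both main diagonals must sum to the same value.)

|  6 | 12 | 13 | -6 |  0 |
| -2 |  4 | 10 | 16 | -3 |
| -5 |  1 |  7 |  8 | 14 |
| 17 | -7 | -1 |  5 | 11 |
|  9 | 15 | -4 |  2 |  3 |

Row 1: 6 + 12 + 13 + (-6) + 0 = 25.
Row 2: -2 + 4 + 10 + 16 + (-3) = 25.
Row 3: -5 + 1 + 7 + 8 + 14 = 25.
Row 4: 17 + (-7) + (-1) + 5 + 11 = 25.
Row 5: 9 + 15 + (-4) + 2 + 3 = 25.
Column 1: 6 + (-2) + (-5) + 17 + 9 = 25.
Column 2: 12 + 4 + 1 + (-7) + 15 = 25.
Column 3: 13 + 10 + 7 + (-1) + (-4) = 25.
Column 4: -6 + 16 + 8 + 5 + 2 = 25.
Column 5: 0 + (-3) + 14 + 11 + 3 = 25.
Main diagonal: 6 + 4 + 7 + 5 + 3 = 25.
Anti-diagonal: 0 + 16 + 7 + (-7) + 9 = 25.
All lines sum to 25.

Yes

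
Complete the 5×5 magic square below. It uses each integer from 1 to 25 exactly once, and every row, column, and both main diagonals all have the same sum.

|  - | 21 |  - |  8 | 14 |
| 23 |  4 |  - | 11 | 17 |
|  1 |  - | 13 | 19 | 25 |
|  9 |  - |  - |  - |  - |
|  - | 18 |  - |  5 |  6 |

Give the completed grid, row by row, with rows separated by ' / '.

The entries are 1 through 25, which sum to 325, so each line sums to 325/5 = 65.
The remaining cell in row 2 is (2,3) = 65 − 55 = 10.
Row 3 needs 65; the known cells sum to 58, so (3,2) = 7.
Column 2: 21 + 4 + 7 + 18 + ? = 65, so (4,2) = 15.
Using column 4: 8 + 11 + 19 + 5 + ? → (4,4) = 65 − 43 = 22.
Column 5 needs 65; the known cells sum to 62, so (4,5) = 3.
Using main diagonal: 4 + 13 + 22 + 6 + ? → (1,1) = 65 − 45 = 20.
Anti-diagonal must total 65; the given cells sum to 53, so (5,1) = 12.
The remaining cell in row 1 is (1,3) = 65 − 63 = 2.
From row 4, 65 − (9 + 15 + 22 + 3) gives (4,3) = 16.
Row 5: 12 + 18 + 5 + 6 + ? = 65, so (5,3) = 24.

20 21 2 8 14 / 23 4 10 11 17 / 1 7 13 19 25 / 9 15 16 22 3 / 12 18 24 5 6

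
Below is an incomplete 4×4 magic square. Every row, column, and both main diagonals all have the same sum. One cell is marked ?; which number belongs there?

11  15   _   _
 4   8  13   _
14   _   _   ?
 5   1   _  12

7

Column 1 is complete and sums to 34; that is the magic constant.
From row 2, 34 − (4 + 8 + 13) gives (2,4) = 9.
From row 4, 34 − (5 + 1 + 12) gives (4,3) = 16.
Using column 2: 15 + 8 + 1 + ? → (3,2) = 34 − 24 = 10.
Using main diagonal: 11 + 8 + 12 + ? → (3,3) = 34 − 31 = 3.
Anti-diagonal needs 34; the known cells sum to 28, so (1,4) = 6.
Using row 1: 11 + 15 + 6 + ? → (1,3) = 34 − 32 = 2.
Using row 3: 14 + 10 + 3 + ? → (3,4) = 34 − 27 = 7.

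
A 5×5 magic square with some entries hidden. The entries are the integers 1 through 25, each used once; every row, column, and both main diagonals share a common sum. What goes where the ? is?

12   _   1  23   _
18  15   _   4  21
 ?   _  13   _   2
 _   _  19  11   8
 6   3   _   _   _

The entries are 1 through 25, which sum to 325, so each line sums to 325/5 = 65.
From row 2, 65 − (18 + 15 + 4 + 21) gives (2,3) = 7.
Using column 3: 1 + 7 + 13 + 19 + ? → (5,3) = 65 − 40 = 25.
Using main diagonal: 12 + 15 + 13 + 11 + ? → (5,5) = 65 − 51 = 14.
Row 5: 6 + 3 + 25 + 14 + ? = 65, so (5,4) = 17.
Column 4 needs 65; the known cells sum to 55, so (3,4) = 10.
Column 5 must total 65; the given cells sum to 45, so (1,5) = 20.
The remaining cell in anti-diagonal is (4,2) = 65 − 43 = 22.
Row 1: 12 + 1 + 23 + 20 + ? = 65, so (1,2) = 9.
From row 4, 65 − (22 + 19 + 11 + 8) gives (4,1) = 5.
Column 1 needs 65; the known cells sum to 41, so (3,1) = 24.

24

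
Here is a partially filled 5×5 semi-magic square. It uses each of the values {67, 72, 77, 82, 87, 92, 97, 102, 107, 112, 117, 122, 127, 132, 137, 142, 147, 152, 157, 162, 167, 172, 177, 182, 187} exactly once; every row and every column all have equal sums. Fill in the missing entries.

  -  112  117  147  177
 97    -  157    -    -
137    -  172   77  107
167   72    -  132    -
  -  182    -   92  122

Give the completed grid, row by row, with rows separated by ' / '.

The 25 entries sum to 3175, so each line sums to 3175/5 = 635.
The remaining cell in row 1 is (1,1) = 635 − 553 = 82.
The remaining cell in row 3 is (3,2) = 635 − 493 = 142.
Column 1 needs 635; the known cells sum to 483, so (5,1) = 152.
Column 2 needs 635; the known cells sum to 508, so (2,2) = 127.
Column 4 needs 635; the known cells sum to 448, so (2,4) = 187.
Using row 2: 97 + 127 + 157 + 187 + ? → (2,5) = 635 − 568 = 67.
The remaining cell in row 5 is (5,3) = 635 − 548 = 87.
From column 3, 635 − (117 + 157 + 172 + 87) gives (4,3) = 102.
Column 5: 177 + 67 + 107 + 122 + ? = 635, so (4,5) = 162.

82 112 117 147 177 / 97 127 157 187 67 / 137 142 172 77 107 / 167 72 102 132 162 / 152 182 87 92 122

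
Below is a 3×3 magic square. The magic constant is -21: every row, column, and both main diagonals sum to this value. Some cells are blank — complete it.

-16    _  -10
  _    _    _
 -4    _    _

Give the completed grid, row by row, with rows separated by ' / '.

-16 5 -10 / -1 -7 -13 / -4 -19 2

Row 1 needs -21; the known cells sum to -26, so (1,2) = 5.
Column 1 must total -21; the given cells sum to -20, so (2,1) = -1.
From anti-diagonal, -21 − (-10 + (-4)) gives (2,2) = -7.
Row 2 needs -21; the known cells sum to -8, so (2,3) = -13.
The remaining cell in column 2 is (3,2) = -21 − (-2) = -19.
Using column 3: -10 + (-13) + ? → (3,3) = -21 − (-23) = 2.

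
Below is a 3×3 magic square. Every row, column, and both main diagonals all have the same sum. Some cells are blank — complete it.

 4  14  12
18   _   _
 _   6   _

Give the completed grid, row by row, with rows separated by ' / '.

Row 1 is already complete: 4 + 14 + 12 = 30, so that is the magic constant.
Column 1 must total 30; the given cells sum to 22, so (3,1) = 8.
Column 2 must total 30; the given cells sum to 20, so (2,2) = 10.
Main diagonal needs 30; the known cells sum to 14, so (3,3) = 16.
Row 2 must total 30; the given cells sum to 28, so (2,3) = 2.

4 14 12 / 18 10 2 / 8 6 16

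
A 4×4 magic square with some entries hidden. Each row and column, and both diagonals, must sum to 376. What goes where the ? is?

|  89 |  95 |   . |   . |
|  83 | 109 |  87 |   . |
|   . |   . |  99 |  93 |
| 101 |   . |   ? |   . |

105

The remaining cell in row 2 is (2,4) = 376 − 279 = 97.
Column 1: 89 + 83 + 101 + ? = 376, so (3,1) = 103.
Main diagonal: 89 + 109 + 99 + ? = 376, so (4,4) = 79.
Row 3: 103 + 99 + 93 + ? = 376, so (3,2) = 81.
From column 2, 376 − (95 + 109 + 81) gives (4,2) = 91.
From column 4, 376 − (97 + 93 + 79) gives (1,4) = 107.
Using row 1: 89 + 95 + 107 + ? → (1,3) = 376 − 291 = 85.
Row 4 must total 376; the given cells sum to 271, so (4,3) = 105.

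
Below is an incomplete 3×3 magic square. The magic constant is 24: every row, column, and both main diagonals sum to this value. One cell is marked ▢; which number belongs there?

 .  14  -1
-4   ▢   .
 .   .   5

8

From row 1, 24 − (14 + (-1)) gives (1,1) = 11.
Column 1 needs 24; the known cells sum to 7, so (3,1) = 17.
Column 3 must total 24; the given cells sum to 4, so (2,3) = 20.
Main diagonal must total 24; the given cells sum to 16, so (2,2) = 8.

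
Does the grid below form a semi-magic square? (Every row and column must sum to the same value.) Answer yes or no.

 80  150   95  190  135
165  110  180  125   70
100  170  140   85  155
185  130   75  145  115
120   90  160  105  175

Yes

Row 1: 80 + 150 + 95 + 190 + 135 = 650.
Row 2: 165 + 110 + 180 + 125 + 70 = 650.
Row 3: 100 + 170 + 140 + 85 + 155 = 650.
Row 4: 185 + 130 + 75 + 145 + 115 = 650.
Row 5: 120 + 90 + 160 + 105 + 175 = 650.
Column 1: 80 + 165 + 100 + 185 + 120 = 650.
Column 2: 150 + 110 + 170 + 130 + 90 = 650.
Column 3: 95 + 180 + 140 + 75 + 160 = 650.
Column 4: 190 + 125 + 85 + 145 + 105 = 650.
Column 5: 135 + 70 + 155 + 115 + 175 = 650.
All lines sum to 650.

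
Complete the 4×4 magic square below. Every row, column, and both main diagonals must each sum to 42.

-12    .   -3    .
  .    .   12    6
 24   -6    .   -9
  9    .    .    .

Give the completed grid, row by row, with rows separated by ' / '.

-12 30 -3 27 / 21 3 12 6 / 24 -6 33 -9 / 9 15 0 18

Row 3: 24 + (-6) + (-9) + ? = 42, so (3,3) = 33.
Column 1 needs 42; the known cells sum to 21, so (2,1) = 21.
Column 3 must total 42; the given cells sum to 42, so (4,3) = 0.
Using anti-diagonal: 12 + (-6) + 9 + ? → (1,4) = 42 − 15 = 27.
The remaining cell in row 1 is (1,2) = 42 − 12 = 30.
Row 2 needs 42; the known cells sum to 39, so (2,2) = 3.
Column 2 must total 42; the given cells sum to 27, so (4,2) = 15.
Column 4 must total 42; the given cells sum to 24, so (4,4) = 18.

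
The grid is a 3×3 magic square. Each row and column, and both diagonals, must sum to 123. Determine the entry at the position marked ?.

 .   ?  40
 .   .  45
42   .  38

39

Using row 3: 42 + 38 + ? → (3,2) = 123 − 80 = 43.
Anti-diagonal must total 123; the given cells sum to 82, so (2,2) = 41.
Row 2: 41 + 45 + ? = 123, so (2,1) = 37.
Using column 1: 37 + 42 + ? → (1,1) = 123 − 79 = 44.
From column 2, 123 − (41 + 43) gives (1,2) = 39.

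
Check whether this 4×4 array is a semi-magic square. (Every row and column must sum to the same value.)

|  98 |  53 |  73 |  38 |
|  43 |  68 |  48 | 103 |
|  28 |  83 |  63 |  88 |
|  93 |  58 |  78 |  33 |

Yes

Row 1: 98 + 53 + 73 + 38 = 262.
Row 2: 43 + 68 + 48 + 103 = 262.
Row 3: 28 + 83 + 63 + 88 = 262.
Row 4: 93 + 58 + 78 + 33 = 262.
Column 1: 98 + 43 + 28 + 93 = 262.
Column 2: 53 + 68 + 83 + 58 = 262.
Column 3: 73 + 48 + 63 + 78 = 262.
Column 4: 38 + 103 + 88 + 33 = 262.
All lines sum to 262.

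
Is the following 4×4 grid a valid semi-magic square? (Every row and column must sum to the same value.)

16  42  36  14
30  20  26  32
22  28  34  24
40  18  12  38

Row 1: 16 + 42 + 36 + 14 = 108.
Row 2: 30 + 20 + 26 + 32 = 108.
Row 3: 22 + 28 + 34 + 24 = 108.
Row 4: 40 + 18 + 12 + 38 = 108.
Column 1: 16 + 30 + 22 + 40 = 108.
Column 2: 42 + 20 + 28 + 18 = 108.
Column 3: 36 + 26 + 34 + 12 = 108.
Column 4: 14 + 32 + 24 + 38 = 108.
All lines sum to 108.

Yes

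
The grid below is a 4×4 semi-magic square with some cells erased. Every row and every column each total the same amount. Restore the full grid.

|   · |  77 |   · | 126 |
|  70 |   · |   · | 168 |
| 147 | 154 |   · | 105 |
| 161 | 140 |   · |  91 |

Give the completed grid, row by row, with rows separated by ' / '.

Column 4 is already complete: 126 + 168 + 105 + 91 = 490, so that is the magic constant.
Row 3: 147 + 154 + 105 + ? = 490, so (3,3) = 84.
Using row 4: 161 + 140 + 91 + ? → (4,3) = 490 − 392 = 98.
Column 1: 70 + 147 + 161 + ? = 490, so (1,1) = 112.
The remaining cell in column 2 is (2,2) = 490 − 371 = 119.
Row 1 needs 490; the known cells sum to 315, so (1,3) = 175.
Row 2: 70 + 119 + 168 + ? = 490, so (2,3) = 133.

112 77 175 126 / 70 119 133 168 / 147 154 84 105 / 161 140 98 91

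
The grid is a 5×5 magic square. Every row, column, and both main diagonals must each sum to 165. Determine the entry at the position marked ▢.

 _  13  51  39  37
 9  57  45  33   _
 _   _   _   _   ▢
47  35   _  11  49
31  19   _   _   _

15

Row 1 needs 165; the known cells sum to 140, so (1,1) = 25.
Row 2: 9 + 57 + 45 + 33 + ? = 165, so (2,5) = 21.
The remaining cell in row 4 is (4,3) = 165 − 142 = 23.
The remaining cell in column 1 is (3,1) = 165 − 112 = 53.
Column 2: 13 + 57 + 35 + 19 + ? = 165, so (3,2) = 41.
The remaining cell in anti-diagonal is (3,3) = 165 − 136 = 29.
Column 3 needs 165; the known cells sum to 148, so (5,3) = 17.
Main diagonal must total 165; the given cells sum to 122, so (5,5) = 43.
From row 5, 165 − (31 + 19 + 17 + 43) gives (5,4) = 55.
Column 4: 39 + 33 + 11 + 55 + ? = 165, so (3,4) = 27.
Column 5: 37 + 21 + 49 + 43 + ? = 165, so (3,5) = 15.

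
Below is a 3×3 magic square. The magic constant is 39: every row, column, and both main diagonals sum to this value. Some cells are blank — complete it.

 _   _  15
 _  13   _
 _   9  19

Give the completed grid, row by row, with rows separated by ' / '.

7 17 15 / 21 13 5 / 11 9 19

Row 3: 9 + 19 + ? = 39, so (3,1) = 11.
Column 2 needs 39; the known cells sum to 22, so (1,2) = 17.
Column 3 needs 39; the known cells sum to 34, so (2,3) = 5.
The remaining cell in main diagonal is (1,1) = 39 − 32 = 7.
Row 2 must total 39; the given cells sum to 18, so (2,1) = 21.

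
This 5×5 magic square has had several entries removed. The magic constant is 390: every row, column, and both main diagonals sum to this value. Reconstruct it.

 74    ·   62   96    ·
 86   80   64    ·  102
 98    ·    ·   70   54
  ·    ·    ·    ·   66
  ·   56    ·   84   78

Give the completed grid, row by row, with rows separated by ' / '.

74 68 62 96 90 / 86 80 64 58 102 / 98 92 76 70 54 / 60 94 88 82 66 / 72 56 100 84 78

Row 2 must total 390; the given cells sum to 332, so (2,4) = 58.
Column 4: 96 + 58 + 70 + 84 + ? = 390, so (4,4) = 82.
From column 5, 390 − (102 + 54 + 66 + 78) gives (1,5) = 90.
From main diagonal, 390 − (74 + 80 + 82 + 78) gives (3,3) = 76.
Row 1 must total 390; the given cells sum to 322, so (1,2) = 68.
Row 3 needs 390; the known cells sum to 298, so (3,2) = 92.
Column 2: 68 + 80 + 92 + 56 + ? = 390, so (4,2) = 94.
Anti-diagonal: 90 + 58 + 76 + 94 + ? = 390, so (5,1) = 72.
From row 5, 390 − (72 + 56 + 84 + 78) gives (5,3) = 100.
The remaining cell in column 1 is (4,1) = 390 − 330 = 60.
Column 3 needs 390; the known cells sum to 302, so (4,3) = 88.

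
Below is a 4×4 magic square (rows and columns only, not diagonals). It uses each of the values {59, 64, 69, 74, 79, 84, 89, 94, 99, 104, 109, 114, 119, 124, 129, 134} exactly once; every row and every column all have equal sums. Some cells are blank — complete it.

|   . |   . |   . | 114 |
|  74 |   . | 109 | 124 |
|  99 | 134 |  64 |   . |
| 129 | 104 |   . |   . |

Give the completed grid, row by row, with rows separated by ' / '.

84 69 119 114 / 74 79 109 124 / 99 134 64 89 / 129 104 94 59

The 16 entries sum to 1544, so each line sums to 1544/4 = 386.
Row 2: 74 + 109 + 124 + ? = 386, so (2,2) = 79.
Row 3: 99 + 134 + 64 + ? = 386, so (3,4) = 89.
The remaining cell in column 1 is (1,1) = 386 − 302 = 84.
Column 2 must total 386; the given cells sum to 317, so (1,2) = 69.
From column 4, 386 − (114 + 124 + 89) gives (4,4) = 59.
From row 1, 386 − (84 + 69 + 114) gives (1,3) = 119.
Row 4: 129 + 104 + 59 + ? = 386, so (4,3) = 94.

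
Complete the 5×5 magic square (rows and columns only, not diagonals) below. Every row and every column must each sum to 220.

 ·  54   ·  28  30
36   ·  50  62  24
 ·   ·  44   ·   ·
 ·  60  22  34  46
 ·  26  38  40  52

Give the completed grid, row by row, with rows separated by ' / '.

Row 2: 36 + 50 + 62 + 24 + ? = 220, so (2,2) = 48.
The remaining cell in row 4 is (4,1) = 220 − 162 = 58.
Row 5 needs 220; the known cells sum to 156, so (5,1) = 64.
The remaining cell in column 2 is (3,2) = 220 − 188 = 32.
Column 3 needs 220; the known cells sum to 154, so (1,3) = 66.
From column 4, 220 − (28 + 62 + 34 + 40) gives (3,4) = 56.
Column 5 needs 220; the known cells sum to 152, so (3,5) = 68.
Using row 1: 54 + 66 + 28 + 30 + ? → (1,1) = 220 − 178 = 42.
Row 3: 32 + 44 + 56 + 68 + ? = 220, so (3,1) = 20.

42 54 66 28 30 / 36 48 50 62 24 / 20 32 44 56 68 / 58 60 22 34 46 / 64 26 38 40 52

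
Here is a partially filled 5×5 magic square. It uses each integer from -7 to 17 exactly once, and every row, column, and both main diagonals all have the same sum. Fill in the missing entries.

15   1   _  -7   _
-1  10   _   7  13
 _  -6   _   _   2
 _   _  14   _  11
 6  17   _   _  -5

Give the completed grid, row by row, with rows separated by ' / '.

15 1 12 -7 4 / -1 10 -4 7 13 / 8 -6 5 16 2 / -3 3 14 0 11 / 6 17 -2 9 -5

The entries are -7 through 17, which sum to 125, so each line sums to 125/5 = 25.
Row 2 needs 25; the known cells sum to 29, so (2,3) = -4.
From column 2, 25 − (1 + 10 + (-6) + 17) gives (4,2) = 3.
Using column 5: 13 + 2 + 11 + (-5) + ? → (1,5) = 25 − 21 = 4.
Using anti-diagonal: 4 + 7 + 3 + 6 + ? → (3,3) = 25 − 20 = 5.
Row 1 must total 25; the given cells sum to 13, so (1,3) = 12.
The remaining cell in column 3 is (5,3) = 25 − 27 = -2.
Main diagonal must total 25; the given cells sum to 25, so (4,4) = 0.
Row 4 needs 25; the known cells sum to 28, so (4,1) = -3.
Row 5 needs 25; the known cells sum to 16, so (5,4) = 9.
Column 1: 15 + (-1) + (-3) + 6 + ? = 25, so (3,1) = 8.
Column 4 needs 25; the known cells sum to 9, so (3,4) = 16.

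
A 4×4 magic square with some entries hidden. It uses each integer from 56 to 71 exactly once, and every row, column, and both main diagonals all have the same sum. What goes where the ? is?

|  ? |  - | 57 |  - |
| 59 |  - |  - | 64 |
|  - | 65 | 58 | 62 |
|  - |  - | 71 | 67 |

66

The entries are 56 through 71, which sum to 1016, so each line sums to 1016/4 = 254.
Row 3 must total 254; the given cells sum to 185, so (3,1) = 69.
Column 3 needs 254; the known cells sum to 186, so (2,3) = 68.
Using column 4: 64 + 62 + 67 + ? → (1,4) = 254 − 193 = 61.
Anti-diagonal: 61 + 68 + 65 + ? = 254, so (4,1) = 60.
Row 2: 59 + 68 + 64 + ? = 254, so (2,2) = 63.
Row 4 needs 254; the known cells sum to 198, so (4,2) = 56.
Column 1 needs 254; the known cells sum to 188, so (1,1) = 66.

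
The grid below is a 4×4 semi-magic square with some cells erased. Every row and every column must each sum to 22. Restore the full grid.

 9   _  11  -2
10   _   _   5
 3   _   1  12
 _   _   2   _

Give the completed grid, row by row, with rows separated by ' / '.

Row 1: 9 + 11 + (-2) + ? = 22, so (1,2) = 4.
Row 3 must total 22; the given cells sum to 16, so (3,2) = 6.
Column 1: 9 + 10 + 3 + ? = 22, so (4,1) = 0.
Column 3 needs 22; the known cells sum to 14, so (2,3) = 8.
Column 4 must total 22; the given cells sum to 15, so (4,4) = 7.
Row 2 needs 22; the known cells sum to 23, so (2,2) = -1.
Using row 4: 0 + 2 + 7 + ? → (4,2) = 22 − 9 = 13.

9 4 11 -2 / 10 -1 8 5 / 3 6 1 12 / 0 13 2 7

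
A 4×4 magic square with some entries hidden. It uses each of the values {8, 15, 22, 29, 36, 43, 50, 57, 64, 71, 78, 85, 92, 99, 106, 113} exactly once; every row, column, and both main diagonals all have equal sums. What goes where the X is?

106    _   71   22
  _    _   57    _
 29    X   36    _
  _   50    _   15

The 16 entries sum to 968, so each line sums to 968/4 = 242.
Using row 1: 106 + 71 + 22 + ? → (1,2) = 242 − 199 = 43.
Column 3 must total 242; the given cells sum to 164, so (4,3) = 78.
Main diagonal needs 242; the known cells sum to 157, so (2,2) = 85.
Row 4 needs 242; the known cells sum to 143, so (4,1) = 99.
From column 1, 242 − (106 + 29 + 99) gives (2,1) = 8.
Column 2: 43 + 85 + 50 + ? = 242, so (3,2) = 64.

64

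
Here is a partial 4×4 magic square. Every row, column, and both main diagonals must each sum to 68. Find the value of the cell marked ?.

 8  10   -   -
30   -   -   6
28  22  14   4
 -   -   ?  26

Column 1 needs 68; the known cells sum to 66, so (4,1) = 2.
The remaining cell in column 4 is (1,4) = 68 − 36 = 32.
Main diagonal must total 68; the given cells sum to 48, so (2,2) = 20.
Anti-diagonal needs 68; the known cells sum to 56, so (2,3) = 12.
Row 1 must total 68; the given cells sum to 50, so (1,3) = 18.
Column 2 must total 68; the given cells sum to 52, so (4,2) = 16.
The remaining cell in column 3 is (4,3) = 68 − 44 = 24.

24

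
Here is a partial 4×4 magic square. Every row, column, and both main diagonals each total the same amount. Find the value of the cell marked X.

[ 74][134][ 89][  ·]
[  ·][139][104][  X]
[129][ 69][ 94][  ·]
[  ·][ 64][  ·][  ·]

Column 2 is complete and sums to 406; that is the magic constant.
From row 1, 406 − (74 + 134 + 89) gives (1,4) = 109.
Row 3: 129 + 69 + 94 + ? = 406, so (3,4) = 114.
Column 3 must total 406; the given cells sum to 287, so (4,3) = 119.
The remaining cell in main diagonal is (4,4) = 406 − 307 = 99.
Anti-diagonal needs 406; the known cells sum to 282, so (4,1) = 124.
Column 1 needs 406; the known cells sum to 327, so (2,1) = 79.
The remaining cell in column 4 is (2,4) = 406 − 322 = 84.

84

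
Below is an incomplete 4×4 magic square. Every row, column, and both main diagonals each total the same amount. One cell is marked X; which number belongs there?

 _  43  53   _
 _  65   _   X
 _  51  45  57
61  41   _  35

59

Column 2 is complete and sums to 200; that is the magic constant.
Row 3 needs 200; the known cells sum to 153, so (3,1) = 47.
Row 4 needs 200; the known cells sum to 137, so (4,3) = 63.
From column 3, 200 − (53 + 45 + 63) gives (2,3) = 39.
The remaining cell in main diagonal is (1,1) = 200 − 145 = 55.
Anti-diagonal needs 200; the known cells sum to 151, so (1,4) = 49.
Column 1 needs 200; the known cells sum to 163, so (2,1) = 37.
From column 4, 200 − (49 + 57 + 35) gives (2,4) = 59.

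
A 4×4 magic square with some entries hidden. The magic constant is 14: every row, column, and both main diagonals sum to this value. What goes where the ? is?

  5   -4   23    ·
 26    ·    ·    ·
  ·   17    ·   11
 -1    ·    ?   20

-19

Row 1 must total 14; the given cells sum to 24, so (1,4) = -10.
From column 1, 14 − (5 + 26 + (-1)) gives (3,1) = -16.
Column 4 needs 14; the known cells sum to 21, so (2,4) = -7.
From anti-diagonal, 14 − (-10 + 17 + (-1)) gives (2,3) = 8.
Row 2 needs 14; the known cells sum to 27, so (2,2) = -13.
Using row 3: -16 + 17 + 11 + ? → (3,3) = 14 − 12 = 2.
The remaining cell in column 2 is (4,2) = 14 − 0 = 14.
Column 3: 23 + 8 + 2 + ? = 14, so (4,3) = -19.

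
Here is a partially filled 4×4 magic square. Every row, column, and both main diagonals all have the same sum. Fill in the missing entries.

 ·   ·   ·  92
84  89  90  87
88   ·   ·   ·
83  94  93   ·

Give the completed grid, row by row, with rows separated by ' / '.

Row 2 is already complete: 84 + 89 + 90 + 87 = 350, so that is the magic constant.
From row 4, 350 − (83 + 94 + 93) gives (4,4) = 80.
The remaining cell in column 1 is (1,1) = 350 − 255 = 95.
From column 4, 350 − (92 + 87 + 80) gives (3,4) = 91.
From main diagonal, 350 − (95 + 89 + 80) gives (3,3) = 86.
Anti-diagonal needs 350; the known cells sum to 265, so (3,2) = 85.
The remaining cell in column 2 is (1,2) = 350 − 268 = 82.
Using column 3: 90 + 86 + 93 + ? → (1,3) = 350 − 269 = 81.

95 82 81 92 / 84 89 90 87 / 88 85 86 91 / 83 94 93 80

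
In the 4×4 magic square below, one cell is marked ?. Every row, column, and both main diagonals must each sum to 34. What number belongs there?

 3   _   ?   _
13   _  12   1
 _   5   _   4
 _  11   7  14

6

The remaining cell in row 2 is (2,2) = 34 − 26 = 8.
Using row 4: 11 + 7 + 14 + ? → (4,1) = 34 − 32 = 2.
Column 1 needs 34; the known cells sum to 18, so (3,1) = 16.
From column 2, 34 − (8 + 5 + 11) gives (1,2) = 10.
Column 4 must total 34; the given cells sum to 19, so (1,4) = 15.
Main diagonal: 3 + 8 + 14 + ? = 34, so (3,3) = 9.
From row 1, 34 − (3 + 10 + 15) gives (1,3) = 6.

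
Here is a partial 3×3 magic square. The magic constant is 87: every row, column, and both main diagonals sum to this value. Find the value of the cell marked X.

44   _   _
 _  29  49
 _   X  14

39

From row 2, 87 − (29 + 49) gives (2,1) = 9.
Using column 1: 44 + 9 + ? → (3,1) = 87 − 53 = 34.
Column 3 must total 87; the given cells sum to 63, so (1,3) = 24.
From row 1, 87 − (44 + 24) gives (1,2) = 19.
Row 3: 34 + 14 + ? = 87, so (3,2) = 39.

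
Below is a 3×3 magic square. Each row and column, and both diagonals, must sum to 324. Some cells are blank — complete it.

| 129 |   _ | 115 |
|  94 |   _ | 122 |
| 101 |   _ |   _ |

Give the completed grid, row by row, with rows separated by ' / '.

129 80 115 / 94 108 122 / 101 136 87

The remaining cell in row 1 is (1,2) = 324 − 244 = 80.
Row 2 needs 324; the known cells sum to 216, so (2,2) = 108.
Using column 2: 80 + 108 + ? → (3,2) = 324 − 188 = 136.
From column 3, 324 − (115 + 122) gives (3,3) = 87.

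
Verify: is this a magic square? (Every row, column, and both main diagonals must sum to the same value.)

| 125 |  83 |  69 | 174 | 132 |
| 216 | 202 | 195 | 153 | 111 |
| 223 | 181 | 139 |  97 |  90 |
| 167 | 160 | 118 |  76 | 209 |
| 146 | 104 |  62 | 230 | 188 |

Row 1: 125 + 83 + 69 + 174 + 132 = 583.
Row 2: 216 + 202 + 195 + 153 + 111 = 877.
Row 3: 223 + 181 + 139 + 97 + 90 = 730.
Row 4: 167 + 160 + 118 + 76 + 209 = 730.
Row 5: 146 + 104 + 62 + 230 + 188 = 730.
Column 1: 125 + 216 + 223 + 167 + 146 = 877.
Column 2: 83 + 202 + 181 + 160 + 104 = 730.
Column 3: 69 + 195 + 139 + 118 + 62 = 583.
Column 4: 174 + 153 + 97 + 76 + 230 = 730.
Column 5: 132 + 111 + 90 + 209 + 188 = 730.
Main diagonal: 125 + 202 + 139 + 76 + 188 = 730.
Anti-diagonal: 132 + 153 + 139 + 160 + 146 = 730.

No — row 3 sums to 730 but column 1 sums to 877.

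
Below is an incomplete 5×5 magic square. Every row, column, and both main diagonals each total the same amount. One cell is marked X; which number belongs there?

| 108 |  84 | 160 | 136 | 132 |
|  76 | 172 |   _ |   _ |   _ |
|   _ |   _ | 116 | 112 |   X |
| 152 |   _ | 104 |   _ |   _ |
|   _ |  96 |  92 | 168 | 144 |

Row 1 is complete and sums to 620; that is the magic constant.
The remaining cell in row 5 is (5,1) = 620 − 500 = 120.
Column 1: 108 + 76 + 152 + 120 + ? = 620, so (3,1) = 164.
Column 3 needs 620; the known cells sum to 472, so (2,3) = 148.
From main diagonal, 620 − (108 + 172 + 116 + 144) gives (4,4) = 80.
Column 4 must total 620; the given cells sum to 496, so (2,4) = 124.
Anti-diagonal needs 620; the known cells sum to 492, so (4,2) = 128.
Row 2 must total 620; the given cells sum to 520, so (2,5) = 100.
Row 4 needs 620; the known cells sum to 464, so (4,5) = 156.
Using column 2: 84 + 172 + 128 + 96 + ? → (3,2) = 620 − 480 = 140.
From column 5, 620 − (132 + 100 + 156 + 144) gives (3,5) = 88.

88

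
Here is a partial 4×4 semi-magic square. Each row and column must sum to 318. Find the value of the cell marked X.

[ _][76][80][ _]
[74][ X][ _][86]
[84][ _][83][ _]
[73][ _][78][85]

The remaining cell in row 4 is (4,2) = 318 − 236 = 82.
The remaining cell in column 1 is (1,1) = 318 − 231 = 87.
Column 3 needs 318; the known cells sum to 241, so (2,3) = 77.
Row 1 needs 318; the known cells sum to 243, so (1,4) = 75.
From row 2, 318 − (74 + 77 + 86) gives (2,2) = 81.

81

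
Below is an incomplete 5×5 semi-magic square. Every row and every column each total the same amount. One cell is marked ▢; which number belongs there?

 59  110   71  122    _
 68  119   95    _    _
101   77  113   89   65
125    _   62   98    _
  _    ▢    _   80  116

Row 3 is complete and sums to 445; that is the magic constant.
From row 1, 445 − (59 + 110 + 71 + 122) gives (1,5) = 83.
Column 1 needs 445; the known cells sum to 353, so (5,1) = 92.
Using column 3: 71 + 95 + 113 + 62 + ? → (5,3) = 445 − 341 = 104.
The remaining cell in column 4 is (2,4) = 445 − 389 = 56.
The remaining cell in row 2 is (2,5) = 445 − 338 = 107.
Using row 5: 92 + 104 + 80 + 116 + ? → (5,2) = 445 − 392 = 53.

53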